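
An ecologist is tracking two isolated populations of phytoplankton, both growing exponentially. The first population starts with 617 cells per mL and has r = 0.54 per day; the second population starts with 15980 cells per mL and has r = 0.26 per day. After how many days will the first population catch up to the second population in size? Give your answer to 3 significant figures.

Set 617·e^(0.54t) = 15980·e^(0.26t).
e^((0.54 − 0.26)t) = 15980/617 → e^(0.28·t) = 25.9.
0.28·t = ln(25.9) = 3.2542, so t = 3.2542/0.28 = 11.622.

11.6 days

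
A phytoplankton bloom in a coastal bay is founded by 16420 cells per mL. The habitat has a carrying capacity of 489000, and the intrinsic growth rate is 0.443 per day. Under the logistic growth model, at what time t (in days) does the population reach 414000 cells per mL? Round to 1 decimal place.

11.4 days

A = (K − N₀)/N₀ = (489000 − 16420)/16420 = 28.781.
Solve 489000/(1 + 28.781·e^(−0.443t)) = 414000: 1 + 28.781·e^(−0.443t) = 1.1812, so e^(−0.443t) = 0.00629446.
−0.443·t = ln(0.00629446) = -5.0681, so t = 5.0681/0.443 = 11.44.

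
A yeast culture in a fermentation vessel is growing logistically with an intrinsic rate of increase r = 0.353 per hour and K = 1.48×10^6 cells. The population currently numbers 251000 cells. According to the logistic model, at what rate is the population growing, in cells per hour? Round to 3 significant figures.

73600 cells per hour

dN/dt = rN(1 − N/K) = 0.353 × 251000 × (1 − 251000/1.48×10^6).
1 − 251000/1.48×10^6 = 0.83041; dN/dt = 0.353 × 251000 × 0.83041 = 73576.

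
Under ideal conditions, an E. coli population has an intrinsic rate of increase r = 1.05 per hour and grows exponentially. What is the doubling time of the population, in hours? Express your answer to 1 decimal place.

Doubling time t_d = ln(2)/r = 0.6931/1.05 = 0.66014.

0.7 hours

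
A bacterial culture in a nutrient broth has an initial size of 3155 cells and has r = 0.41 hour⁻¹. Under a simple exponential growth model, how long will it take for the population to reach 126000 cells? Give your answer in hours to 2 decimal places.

Set N₀·e^(rt) = 126000: e^(0.41·t) = 126000/3155 = 39.937.
0.41·t = ln(39.937) = 3.6873, so t = 3.6873/0.41 = 8.9934.

8.99 hours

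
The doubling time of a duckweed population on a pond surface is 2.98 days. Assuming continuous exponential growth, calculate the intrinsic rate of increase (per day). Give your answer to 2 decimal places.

r = ln(2)/t_d = 0.6931/2.98 = 0.2326.

0.23 per day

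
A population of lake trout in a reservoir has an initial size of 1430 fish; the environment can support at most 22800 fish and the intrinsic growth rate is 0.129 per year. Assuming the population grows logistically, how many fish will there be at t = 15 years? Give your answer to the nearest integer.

A = (K − N₀)/N₀ = (22800 − 1430)/1430 = 14.944.
N(t) = K/(1 + A·e^(−rt)) = 22800/(1 + 14.944×e^(−0.129×15)).
e^(−1.935) = 0.14442; denominator = 1 + 14.944×0.14442 = 3.1583.
N = 22800/3.1583 = 7219.11.

7219 fish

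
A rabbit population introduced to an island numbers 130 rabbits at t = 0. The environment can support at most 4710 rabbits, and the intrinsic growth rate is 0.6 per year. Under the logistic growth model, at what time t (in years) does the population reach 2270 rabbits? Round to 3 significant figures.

A = (K − N₀)/N₀ = (4710 − 130)/130 = 35.231.
Solve 4710/(1 + 35.231·e^(−0.6t)) = 2270: 1 + 35.231·e^(−0.6t) = 2.0749, so e^(−0.6t) = 0.03051.
−0.6·t = ln(0.03051) = -3.4897, so t = 3.4897/0.6 = 5.8162.

5.82 years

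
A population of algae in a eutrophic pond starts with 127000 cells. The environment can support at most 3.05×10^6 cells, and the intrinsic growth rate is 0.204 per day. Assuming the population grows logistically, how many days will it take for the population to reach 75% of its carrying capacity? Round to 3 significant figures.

20.8 days

A = (K − N₀)/N₀ = (3.05×10^6 − 127000)/127000 = 23.016.
Solve 3.05×10^6/(1 + 23.016·e^(−0.204t)) = 2.2875×10^6: 1 + 23.016·e^(−0.204t) = 1.3333, so e^(−0.204t) = 0.0144828.
−0.204·t = ln(0.0144828) = -4.2348, so t = 4.2348/0.204 = 20.759.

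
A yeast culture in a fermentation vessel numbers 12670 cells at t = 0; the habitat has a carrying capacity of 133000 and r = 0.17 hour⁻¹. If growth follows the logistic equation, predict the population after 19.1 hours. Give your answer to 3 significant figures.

A = (K − N₀)/N₀ = (133000 − 12670)/12670 = 9.4972.
N(t) = K/(1 + A·e^(−rt)) = 133000/(1 + 9.4972×e^(−0.17×19.1)).
e^(−3.247) = 0.038891; denominator = 1 + 9.4972×0.038891 = 1.3694.
N = 133000/1.3694 = 97126.1.

97100 cells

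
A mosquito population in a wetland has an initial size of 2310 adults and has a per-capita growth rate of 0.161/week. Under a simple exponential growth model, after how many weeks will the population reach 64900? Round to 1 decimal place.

Set N₀·e^(rt) = 64900: e^(0.161·t) = 64900/2310 = 28.095.
0.161·t = ln(28.095) = 3.3356, so t = 3.3356/0.161 = 20.718.

20.7 weeks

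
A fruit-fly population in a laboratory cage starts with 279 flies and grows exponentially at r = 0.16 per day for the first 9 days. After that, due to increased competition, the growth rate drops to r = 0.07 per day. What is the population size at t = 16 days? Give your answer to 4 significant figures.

1922 flies

Phase 1: N(9) = 279·e^(0.16×9) = 279·e^1.44 = 1177.57.
Phase 2 runs for 16 − 9 = 7 days at r = 0.07.
N(16) = 1177.57·e^(0.07×7) = 1177.57·e^0.49 = 1922.17.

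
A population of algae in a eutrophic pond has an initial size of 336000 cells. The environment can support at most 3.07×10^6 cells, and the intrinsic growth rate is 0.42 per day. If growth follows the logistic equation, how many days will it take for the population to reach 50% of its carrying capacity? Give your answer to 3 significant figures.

4.99 days

A = (K − N₀)/N₀ = (3.07×10^6 − 336000)/336000 = 8.1369.
Solve 3.07×10^6/(1 + 8.1369·e^(−0.42t)) = 1.535×10^6: 1 + 8.1369·e^(−0.42t) = 2, so e^(−0.42t) = 0.122897.
−0.42·t = ln(0.122897) = -2.0964, so t = 2.0964/0.42 = 4.9915.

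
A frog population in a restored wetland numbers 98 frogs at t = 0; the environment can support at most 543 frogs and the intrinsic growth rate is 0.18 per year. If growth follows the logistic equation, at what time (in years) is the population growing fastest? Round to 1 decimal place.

8.4 years

Logistic growth is fastest at N = K/2 = 271.5.
A = (K − N₀)/N₀ = 4.5408. Set K/(1 + A·e^(−rt)) = K/2 → A·e^(−rt) = 1.
e^(−0.18t) = 1/4.5408 = 0.220225, so t = ln(4.5408)/0.18 = 1.5131/0.18 = 8.4061.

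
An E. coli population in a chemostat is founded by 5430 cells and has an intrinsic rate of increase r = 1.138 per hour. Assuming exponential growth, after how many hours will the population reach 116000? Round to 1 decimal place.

Set N₀·e^(rt) = 116000: e^(1.138·t) = 116000/5430 = 21.363.
1.138·t = ln(21.363) = 3.0617, so t = 3.0617/1.138 = 2.6904.

2.7 hours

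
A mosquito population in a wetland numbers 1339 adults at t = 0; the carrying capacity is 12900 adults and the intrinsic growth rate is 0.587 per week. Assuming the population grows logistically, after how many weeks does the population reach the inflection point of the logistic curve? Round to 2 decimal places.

Logistic growth is fastest at N = K/2 = 6450.
A = (K − N₀)/N₀ = 8.6341. Set K/(1 + A·e^(−rt)) = K/2 → A·e^(−rt) = 1.
e^(−0.587t) = 1/8.6341 = 0.11582, so t = ln(8.6341)/0.587 = 2.1557/0.587 = 3.6724.

3.67 weeks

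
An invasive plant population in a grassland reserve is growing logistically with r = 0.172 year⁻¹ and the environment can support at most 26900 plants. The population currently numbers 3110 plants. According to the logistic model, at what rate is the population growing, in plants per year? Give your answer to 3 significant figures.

473 plants per year

dN/dt = rN(1 − N/K) = 0.172 × 3110 × (1 − 3110/26900).
1 − 3110/26900 = 0.88439; dN/dt = 0.172 × 3110 × 0.88439 = 473.08.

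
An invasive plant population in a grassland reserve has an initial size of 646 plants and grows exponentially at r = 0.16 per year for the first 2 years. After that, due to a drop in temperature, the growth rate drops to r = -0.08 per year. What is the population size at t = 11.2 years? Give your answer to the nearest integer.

426 plants

Phase 1: N(2) = 646·e^(0.16×2) = 646·e^0.32 = 889.625.
Phase 2 runs for 11.2 − 2 = 9.2 years at r = -0.08.
N(11.2) = 889.625·e^(-0.08×9.2) = 889.625·e^-0.736 = 426.153.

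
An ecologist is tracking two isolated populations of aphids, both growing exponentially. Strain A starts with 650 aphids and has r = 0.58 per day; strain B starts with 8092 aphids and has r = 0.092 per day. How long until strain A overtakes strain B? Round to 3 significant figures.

5.17 days

Set 650·e^(0.58t) = 8092·e^(0.092t).
e^((0.58 − 0.092)t) = 8092/650 → e^(0.488·t) = 12.449.
0.488·t = ln(12.449) = 2.5217, so t = 2.5217/0.488 = 5.1673.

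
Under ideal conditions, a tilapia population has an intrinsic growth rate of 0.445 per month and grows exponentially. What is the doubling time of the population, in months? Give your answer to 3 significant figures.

Doubling time t_d = ln(2)/r = 0.6931/0.445 = 1.5576.

1.56 months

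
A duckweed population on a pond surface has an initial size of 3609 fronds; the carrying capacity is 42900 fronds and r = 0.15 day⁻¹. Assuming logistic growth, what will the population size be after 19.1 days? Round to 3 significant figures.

26500 fronds

A = (K − N₀)/N₀ = (42900 − 3609)/3609 = 10.887.
N(t) = K/(1 + A·e^(−rt)) = 42900/(1 + 10.887×e^(−0.15×19.1)).
e^(−2.865) = 0.056983; denominator = 1 + 10.887×0.056983 = 1.6204.
N = 42900/1.6204 = 26475.4.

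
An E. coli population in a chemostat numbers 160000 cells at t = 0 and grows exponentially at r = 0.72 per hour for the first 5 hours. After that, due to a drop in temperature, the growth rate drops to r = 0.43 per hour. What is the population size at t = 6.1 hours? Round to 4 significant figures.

Phase 1: N(5) = 160000·e^(0.72×5) = 160000·e^3.6 = 5.855718×10^6.
Phase 2 runs for 6.1 − 5 = 1.1 hours at r = 0.43.
N(6.1) = 5.855718×10^6·e^(0.43×1.1) = 5.855718×10^6·e^0.473 = 9.397264×10^6.

9397000 cells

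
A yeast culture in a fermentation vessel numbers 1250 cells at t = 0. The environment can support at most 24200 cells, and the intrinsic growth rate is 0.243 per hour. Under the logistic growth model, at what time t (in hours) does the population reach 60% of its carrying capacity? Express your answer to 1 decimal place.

13.6 hours

A = (K − N₀)/N₀ = (24200 − 1250)/1250 = 18.36.
Solve 24200/(1 + 18.36·e^(−0.243t)) = 14520: 1 + 18.36·e^(−0.243t) = 1.6667, so e^(−0.243t) = 0.0363108.
−0.243·t = ln(0.0363108) = -3.3156, so t = 3.3156/0.243 = 13.645.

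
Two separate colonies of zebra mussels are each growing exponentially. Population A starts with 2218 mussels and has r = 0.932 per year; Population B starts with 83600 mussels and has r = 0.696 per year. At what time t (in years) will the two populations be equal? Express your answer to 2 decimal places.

15.38 years

Set 2218·e^(0.932t) = 83600·e^(0.696t).
e^((0.932 − 0.696)t) = 83600/2218 → e^(0.236·t) = 37.692.
0.236·t = ln(37.692) = 3.6294, so t = 3.6294/0.236 = 15.379.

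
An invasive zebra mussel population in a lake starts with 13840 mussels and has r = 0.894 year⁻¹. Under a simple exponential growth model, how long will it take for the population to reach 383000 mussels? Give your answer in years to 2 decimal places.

3.71 years

Set N₀·e^(rt) = 383000: e^(0.894·t) = 383000/13840 = 27.673.
0.894·t = ln(27.673) = 3.3205, so t = 3.3205/0.894 = 3.7142.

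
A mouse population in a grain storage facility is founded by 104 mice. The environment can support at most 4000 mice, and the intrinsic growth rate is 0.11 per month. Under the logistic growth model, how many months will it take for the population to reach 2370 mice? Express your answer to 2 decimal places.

36.34 months

A = (K − N₀)/N₀ = (4000 − 104)/104 = 37.462.
Solve 4000/(1 + 37.462·e^(−0.11t)) = 2370: 1 + 37.462·e^(−0.11t) = 1.6878, so e^(−0.11t) = 0.0183592.
−0.11·t = ln(0.0183592) = -3.9976, so t = 3.9976/0.11 = 36.342.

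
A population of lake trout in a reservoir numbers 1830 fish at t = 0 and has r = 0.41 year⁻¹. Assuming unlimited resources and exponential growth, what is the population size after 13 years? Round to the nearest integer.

N(t) = N₀·e^(rt) = 1830 × e^(0.41×13) = 1830 × e^5.33.
e^5.33 ≈ 206.44, so N ≈ 1830 × 206.44 = 377781.

377781 fish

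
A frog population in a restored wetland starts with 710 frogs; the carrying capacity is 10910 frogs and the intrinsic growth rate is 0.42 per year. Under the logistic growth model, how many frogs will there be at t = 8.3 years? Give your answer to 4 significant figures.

A = (K − N₀)/N₀ = (10910 − 710)/710 = 14.366.
N(t) = K/(1 + A·e^(−rt)) = 10910/(1 + 14.366×e^(−0.42×8.3)).
e^(−3.486) = 0.030623; denominator = 1 + 14.366×0.030623 = 1.4399.
N = 10910/1.4399 = 7576.72.

7577 frogs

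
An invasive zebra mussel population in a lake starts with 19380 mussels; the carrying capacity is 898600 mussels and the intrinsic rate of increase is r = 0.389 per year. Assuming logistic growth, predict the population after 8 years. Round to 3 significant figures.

298000 mussels

A = (K − N₀)/N₀ = (898600 − 19380)/19380 = 45.367.
N(t) = K/(1 + A·e^(−rt)) = 898600/(1 + 45.367×e^(−0.389×8)).
e^(−3.112) = 0.044512; denominator = 1 + 45.367×0.044512 = 3.0194.
N = 898600/3.0194 = 297610.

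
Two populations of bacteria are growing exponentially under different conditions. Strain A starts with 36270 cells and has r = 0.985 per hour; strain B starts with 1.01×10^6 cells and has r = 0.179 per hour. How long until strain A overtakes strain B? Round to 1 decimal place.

Set 36270·e^(0.985t) = 1.01×10^6·e^(0.179t).
e^((0.985 − 0.179)t) = 1.01×10^6/36270 → e^(0.806·t) = 27.847.
0.806·t = ln(27.847) = 3.3267, so t = 3.3267/0.806 = 4.1274.

4.1 hours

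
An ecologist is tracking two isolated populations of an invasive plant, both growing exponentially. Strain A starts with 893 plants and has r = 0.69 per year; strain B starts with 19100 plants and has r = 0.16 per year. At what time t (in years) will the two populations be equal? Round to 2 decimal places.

5.78 years

Set 893·e^(0.69t) = 19100·e^(0.16t).
e^((0.69 − 0.16)t) = 19100/893 → e^(0.53·t) = 21.389.
0.53·t = ln(21.389) = 3.0629, so t = 3.0629/0.53 = 5.779.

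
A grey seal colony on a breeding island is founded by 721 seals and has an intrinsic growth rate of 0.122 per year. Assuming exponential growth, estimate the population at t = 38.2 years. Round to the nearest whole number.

N(t) = N₀·e^(rt) = 721 × e^(0.122×38.2) = 721 × e^4.66.
e^4.66 ≈ 105.68, so N ≈ 721 × 105.68 = 76194.1.

76194 seals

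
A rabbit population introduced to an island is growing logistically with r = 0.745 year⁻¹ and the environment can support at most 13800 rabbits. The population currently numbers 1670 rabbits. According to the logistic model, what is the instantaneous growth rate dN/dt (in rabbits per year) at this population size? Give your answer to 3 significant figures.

dN/dt = rN(1 − N/K) = 0.745 × 1670 × (1 − 1670/13800).
1 − 1670/13800 = 0.87899; dN/dt = 0.745 × 1670 × 0.87899 = 1093.6.

1090 rabbits per year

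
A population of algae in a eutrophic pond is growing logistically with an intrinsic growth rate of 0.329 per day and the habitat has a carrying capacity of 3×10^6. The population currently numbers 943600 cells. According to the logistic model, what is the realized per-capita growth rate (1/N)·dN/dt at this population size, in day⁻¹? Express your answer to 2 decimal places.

0.23 per day

(1/N)·dN/dt = r(1 − N/K) = 0.329 × (1 − 943600/3×10^6).
= 0.329 × 0.68547 = 0.22552.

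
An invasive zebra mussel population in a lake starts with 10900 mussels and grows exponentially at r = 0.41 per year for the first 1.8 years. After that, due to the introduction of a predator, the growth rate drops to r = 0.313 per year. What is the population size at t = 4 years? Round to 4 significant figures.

45390 mussels

Phase 1: N(1.8) = 10900·e^(0.41×1.8) = 10900·e^0.738 = 22800.1.
Phase 2 runs for 4 − 1.8 = 2.2 years at r = 0.313.
N(4) = 22800.1·e^(0.313×2.2) = 22800.1·e^0.6886 = 45393.2.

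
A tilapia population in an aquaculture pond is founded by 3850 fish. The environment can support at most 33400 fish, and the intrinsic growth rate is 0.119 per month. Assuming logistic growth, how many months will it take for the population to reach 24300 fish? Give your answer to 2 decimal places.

25.38 months

A = (K − N₀)/N₀ = (33400 − 3850)/3850 = 7.6753.
Solve 33400/(1 + 7.6753·e^(−0.119t)) = 24300: 1 + 7.6753·e^(−0.119t) = 1.3745, so e^(−0.119t) = 0.0487908.
−0.119·t = ln(0.0487908) = -3.0202, so t = 3.0202/0.119 = 25.38.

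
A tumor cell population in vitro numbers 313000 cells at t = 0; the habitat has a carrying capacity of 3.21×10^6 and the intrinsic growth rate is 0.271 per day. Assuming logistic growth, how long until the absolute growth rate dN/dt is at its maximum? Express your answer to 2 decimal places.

8.21 days

Logistic growth is fastest at N = K/2 = 1.605×10^6.
A = (K − N₀)/N₀ = 9.2556. Set K/(1 + A·e^(−rt)) = K/2 → A·e^(−rt) = 1.
e^(−0.271t) = 1/9.2556 = 0.108043, so t = ln(9.2556)/0.271 = 2.2252/0.271 = 8.2112.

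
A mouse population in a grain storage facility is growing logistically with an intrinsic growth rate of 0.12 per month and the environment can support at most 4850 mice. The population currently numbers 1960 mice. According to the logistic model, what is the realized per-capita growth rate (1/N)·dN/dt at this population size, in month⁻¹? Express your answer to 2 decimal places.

(1/N)·dN/dt = r(1 − N/K) = 0.12 × (1 − 1960/4850).
= 0.12 × 0.59588 = 0.071505.

0.07 per month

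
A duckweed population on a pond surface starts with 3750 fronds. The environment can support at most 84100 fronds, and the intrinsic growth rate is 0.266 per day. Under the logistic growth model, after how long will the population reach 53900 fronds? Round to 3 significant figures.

13.7 days

A = (K − N₀)/N₀ = (84100 − 3750)/3750 = 21.427.
Solve 84100/(1 + 21.427·e^(−0.266t)) = 53900: 1 + 21.427·e^(−0.266t) = 1.5603, so e^(−0.266t) = 0.0261495.
−0.266·t = ln(0.0261495) = -3.6439, so t = 3.6439/0.266 = 13.699.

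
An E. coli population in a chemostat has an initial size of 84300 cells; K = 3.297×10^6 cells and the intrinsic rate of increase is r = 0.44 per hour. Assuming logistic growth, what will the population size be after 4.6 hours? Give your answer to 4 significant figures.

A = (K − N₀)/N₀ = (3.297×10^6 − 84300)/84300 = 38.11.
N(t) = K/(1 + A·e^(−rt)) = 3.297×10^6/(1 + 38.11×e^(−0.44×4.6)).
e^(−2.024) = 0.13213; denominator = 1 + 38.11×0.13213 = 6.0354.
N = 3.297×10^6/6.0354 = 546281.

546300 cells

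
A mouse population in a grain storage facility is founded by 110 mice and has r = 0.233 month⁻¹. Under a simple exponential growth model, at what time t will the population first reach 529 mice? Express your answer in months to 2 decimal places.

6.74 months

Set N₀·e^(rt) = 529: e^(0.233·t) = 529/110 = 4.8091.
0.233·t = ln(4.8091) = 1.5705, so t = 1.5705/0.233 = 6.7404.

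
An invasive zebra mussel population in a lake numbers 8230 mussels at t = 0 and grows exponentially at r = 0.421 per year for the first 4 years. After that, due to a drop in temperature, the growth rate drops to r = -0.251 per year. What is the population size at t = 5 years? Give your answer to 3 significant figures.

34500 mussels

Phase 1: N(4) = 8230·e^(0.421×4) = 8230·e^1.684 = 44335.5.
Phase 2 runs for 5 − 4 = 1 years at r = -0.251.
N(5) = 44335.5·e^(-0.251×1) = 44335.5·e^-0.251 = 34494.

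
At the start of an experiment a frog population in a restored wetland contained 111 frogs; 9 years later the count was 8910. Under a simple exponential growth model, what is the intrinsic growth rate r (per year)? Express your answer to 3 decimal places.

From N(t) = N₀·e^(rt): e^(r·9) = 8910/111 = 80.27.
r·9 = ln(80.27) = 4.3854, so r = 4.3854/9 = 0.48727.

0.487 per year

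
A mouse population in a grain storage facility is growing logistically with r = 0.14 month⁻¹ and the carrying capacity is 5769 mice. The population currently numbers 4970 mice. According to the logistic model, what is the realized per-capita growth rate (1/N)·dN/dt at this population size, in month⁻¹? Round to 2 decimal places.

(1/N)·dN/dt = r(1 − N/K) = 0.14 × (1 − 4970/5769).
= 0.14 × 0.1385 = 0.01939.

0.02 per month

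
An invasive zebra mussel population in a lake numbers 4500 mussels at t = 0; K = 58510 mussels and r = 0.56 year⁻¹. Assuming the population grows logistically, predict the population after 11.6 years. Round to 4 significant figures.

57470 mussels

A = (K − N₀)/N₀ = (58510 − 4500)/4500 = 12.002.
N(t) = K/(1 + A·e^(−rt)) = 58510/(1 + 12.002×e^(−0.56×11.6)).
e^(−6.496) = 0.0015095; denominator = 1 + 12.002×0.0015095 = 1.0181.
N = 58510/1.0181 = 57468.8.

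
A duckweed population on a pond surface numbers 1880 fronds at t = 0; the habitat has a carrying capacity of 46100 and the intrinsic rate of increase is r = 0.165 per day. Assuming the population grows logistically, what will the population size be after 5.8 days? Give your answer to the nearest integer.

A = (K − N₀)/N₀ = (46100 − 1880)/1880 = 23.521.
N(t) = K/(1 + A·e^(−rt)) = 46100/(1 + 23.521×e^(−0.165×5.8)).
e^(−0.957) = 0.38404; denominator = 1 + 23.521×0.38404 = 10.033.
N = 46100/10.033 = 4594.75.

4595 fronds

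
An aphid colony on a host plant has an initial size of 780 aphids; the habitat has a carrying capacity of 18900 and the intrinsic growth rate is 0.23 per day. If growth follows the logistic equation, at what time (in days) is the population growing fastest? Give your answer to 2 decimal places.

Logistic growth is fastest at N = K/2 = 9450.
A = (K − N₀)/N₀ = 23.231. Set K/(1 + A·e^(−rt)) = K/2 → A·e^(−rt) = 1.
e^(−0.23t) = 1/23.231 = 0.0430464, so t = ln(23.231)/0.23 = 3.1455/0.23 = 13.676.

13.68 days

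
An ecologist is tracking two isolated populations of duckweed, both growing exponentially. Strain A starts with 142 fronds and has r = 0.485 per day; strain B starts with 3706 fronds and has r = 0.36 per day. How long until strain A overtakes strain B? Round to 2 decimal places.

26.10 days

Set 142·e^(0.485t) = 3706·e^(0.36t).
e^((0.485 − 0.36)t) = 3706/142 → e^(0.125·t) = 26.099.
0.125·t = ln(26.099) = 3.2619, so t = 3.2619/0.125 = 26.095.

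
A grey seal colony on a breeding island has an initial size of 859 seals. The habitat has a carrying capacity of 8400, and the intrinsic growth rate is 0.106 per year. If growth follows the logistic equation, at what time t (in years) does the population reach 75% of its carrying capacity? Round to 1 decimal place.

A = (K − N₀)/N₀ = (8400 − 859)/859 = 8.7788.
Solve 8400/(1 + 8.7788·e^(−0.106t)) = 6300: 1 + 8.7788·e^(−0.106t) = 1.3333, so e^(−0.106t) = 0.0379702.
−0.106·t = ln(0.0379702) = -3.271, so t = 3.271/0.106 = 30.858.

30.9 years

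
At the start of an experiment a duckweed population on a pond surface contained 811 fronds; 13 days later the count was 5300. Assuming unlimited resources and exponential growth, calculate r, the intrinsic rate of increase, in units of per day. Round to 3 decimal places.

0.144 per day

From N(t) = N₀·e^(rt): e^(r·13) = 5300/811 = 6.5351.
r·13 = ln(6.5351) = 1.8772, so r = 1.8772/13 = 0.1444.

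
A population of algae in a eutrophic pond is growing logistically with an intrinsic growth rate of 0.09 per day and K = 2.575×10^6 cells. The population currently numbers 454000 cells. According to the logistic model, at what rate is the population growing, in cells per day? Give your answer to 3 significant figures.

dN/dt = rN(1 − N/K) = 0.09 × 454000 × (1 − 454000/2.575×10^6).
1 − 454000/2.575×10^6 = 0.82369; dN/dt = 0.09 × 454000 × 0.82369 = 33656.

33700 cells per day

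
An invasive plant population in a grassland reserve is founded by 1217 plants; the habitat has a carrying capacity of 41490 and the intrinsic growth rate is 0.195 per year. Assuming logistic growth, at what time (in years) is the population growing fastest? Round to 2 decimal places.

17.95 years

Logistic growth is fastest at N = K/2 = 20745.
A = (K − N₀)/N₀ = 33.092. Set K/(1 + A·e^(−rt)) = K/2 → A·e^(−rt) = 1.
e^(−0.195t) = 1/33.092 = 0.0302188, so t = ln(33.092)/0.195 = 3.4993/0.195 = 17.945.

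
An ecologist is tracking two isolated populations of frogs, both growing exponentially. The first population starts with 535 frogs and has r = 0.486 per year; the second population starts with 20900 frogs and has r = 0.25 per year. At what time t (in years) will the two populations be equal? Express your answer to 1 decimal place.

Set 535·e^(0.486t) = 20900·e^(0.25t).
e^((0.486 − 0.25)t) = 20900/535 → e^(0.236·t) = 39.065.
0.236·t = ln(39.065) = 3.6652, so t = 3.6652/0.236 = 15.531.

15.5 years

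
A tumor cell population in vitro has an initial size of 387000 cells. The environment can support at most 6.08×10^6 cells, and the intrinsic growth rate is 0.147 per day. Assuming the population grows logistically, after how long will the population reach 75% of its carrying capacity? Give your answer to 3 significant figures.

A = (K − N₀)/N₀ = (6.08×10^6 − 387000)/387000 = 14.711.
Solve 6.08×10^6/(1 + 14.711·e^(−0.147t)) = 4.56×10^6: 1 + 14.711·e^(−0.147t) = 1.3333, so e^(−0.147t) = 0.0226594.
−0.147·t = ln(0.0226594) = -3.7872, so t = 3.7872/0.147 = 25.763.

25.8 days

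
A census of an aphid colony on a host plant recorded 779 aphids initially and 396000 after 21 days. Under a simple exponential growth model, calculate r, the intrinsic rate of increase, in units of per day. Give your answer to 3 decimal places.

From N(t) = N₀·e^(rt): e^(r·21) = 396000/779 = 508.34.
r·21 = ln(508.34) = 6.2312, so r = 6.2312/21 = 0.29672.

0.297 per day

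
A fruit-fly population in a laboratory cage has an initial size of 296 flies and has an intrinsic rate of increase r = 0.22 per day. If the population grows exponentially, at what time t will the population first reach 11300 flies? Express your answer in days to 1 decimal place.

16.6 days

Set N₀·e^(rt) = 11300: e^(0.22·t) = 11300/296 = 38.176.
0.22·t = ln(38.176) = 3.6422, so t = 3.6422/0.22 = 16.555.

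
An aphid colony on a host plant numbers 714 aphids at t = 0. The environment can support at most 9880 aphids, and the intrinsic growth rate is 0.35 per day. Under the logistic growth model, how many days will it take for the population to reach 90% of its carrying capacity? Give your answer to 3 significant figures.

A = (K − N₀)/N₀ = (9880 − 714)/714 = 12.838.
Solve 9880/(1 + 12.838·e^(−0.35t)) = 8892: 1 + 12.838·e^(−0.35t) = 1.1111, so e^(−0.35t) = 0.00865517.
−0.35·t = ln(0.00865517) = -4.7496, so t = 4.7496/0.35 = 13.57.

13.6 days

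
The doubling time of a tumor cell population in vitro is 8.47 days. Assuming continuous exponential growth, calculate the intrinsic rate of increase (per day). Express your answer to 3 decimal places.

0.082 per day

r = ln(2)/t_d = 0.6931/8.47 = 0.081836.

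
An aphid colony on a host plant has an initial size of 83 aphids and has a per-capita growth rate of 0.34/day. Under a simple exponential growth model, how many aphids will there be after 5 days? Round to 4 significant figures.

454.3 aphids

N(t) = N₀·e^(rt) = 83 × e^(0.34×5) = 83 × e^1.7.
e^1.7 ≈ 5.4739, so N ≈ 83 × 5.4739 = 454.338.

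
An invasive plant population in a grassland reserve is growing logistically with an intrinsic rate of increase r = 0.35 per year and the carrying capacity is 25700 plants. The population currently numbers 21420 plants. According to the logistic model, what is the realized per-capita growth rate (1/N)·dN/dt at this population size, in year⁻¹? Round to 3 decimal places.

0.058 per year

(1/N)·dN/dt = r(1 − N/K) = 0.35 × (1 − 21420/25700).
= 0.35 × 0.16654 = 0.058288.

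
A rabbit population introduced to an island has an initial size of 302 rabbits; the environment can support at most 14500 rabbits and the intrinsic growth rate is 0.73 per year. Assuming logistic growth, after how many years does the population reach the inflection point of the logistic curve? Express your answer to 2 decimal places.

Logistic growth is fastest at N = K/2 = 7250.
A = (K − N₀)/N₀ = 47.013. Set K/(1 + A·e^(−rt)) = K/2 → A·e^(−rt) = 1.
e^(−0.73t) = 1/47.013 = 0.0212706, so t = ln(47.013)/0.73 = 3.8504/0.73 = 5.2746.

5.27 years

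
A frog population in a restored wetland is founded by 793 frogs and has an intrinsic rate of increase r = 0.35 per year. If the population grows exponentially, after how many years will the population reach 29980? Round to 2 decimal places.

10.38 years

Set N₀·e^(rt) = 29980: e^(0.35·t) = 29980/793 = 37.806.
0.35·t = ln(37.806) = 3.6325, so t = 3.6325/0.35 = 10.378.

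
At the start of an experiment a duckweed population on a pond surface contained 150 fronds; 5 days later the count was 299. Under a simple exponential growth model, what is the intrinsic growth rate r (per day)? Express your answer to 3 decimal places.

From N(t) = N₀·e^(rt): e^(r·5) = 299/150 = 1.9933.
r·5 = ln(1.9933) = 0.68981, so r = 0.68981/5 = 0.13796.

0.138 per day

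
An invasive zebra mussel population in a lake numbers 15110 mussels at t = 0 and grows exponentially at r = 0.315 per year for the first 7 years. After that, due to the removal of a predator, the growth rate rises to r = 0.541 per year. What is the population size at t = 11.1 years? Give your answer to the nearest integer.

1259483 mussels

Phase 1: N(7) = 15110·e^(0.315×7) = 15110·e^2.205 = 137052.
Phase 2 runs for 11.1 − 7 = 4.1 years at r = 0.541.
N(11.1) = 137052·e^(0.541×4.1) = 137052·e^2.218 = 1.259483×10^6.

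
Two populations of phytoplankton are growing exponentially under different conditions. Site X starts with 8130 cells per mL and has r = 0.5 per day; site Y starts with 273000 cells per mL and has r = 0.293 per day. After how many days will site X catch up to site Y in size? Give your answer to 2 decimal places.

Set 8130·e^(0.5t) = 273000·e^(0.293t).
e^((0.5 − 0.293)t) = 273000/8130 → e^(0.207·t) = 33.579.
0.207·t = ln(33.579) = 3.5139, so t = 3.5139/0.207 = 16.975.

16.98 days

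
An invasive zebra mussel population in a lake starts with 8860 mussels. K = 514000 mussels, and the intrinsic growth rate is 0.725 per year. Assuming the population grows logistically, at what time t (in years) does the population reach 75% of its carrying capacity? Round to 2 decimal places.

7.09 years

A = (K − N₀)/N₀ = (514000 − 8860)/8860 = 57.014.
Solve 514000/(1 + 57.014·e^(−0.725t)) = 385500: 1 + 57.014·e^(−0.725t) = 1.3333, so e^(−0.725t) = 0.00584656.
−0.725·t = ln(0.00584656) = -5.1419, so t = 5.1419/0.725 = 7.0923.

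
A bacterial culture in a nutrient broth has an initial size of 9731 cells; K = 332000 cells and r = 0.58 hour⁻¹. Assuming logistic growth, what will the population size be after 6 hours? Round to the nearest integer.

164334 cells

A = (K − N₀)/N₀ = (332000 − 9731)/9731 = 33.118.
N(t) = K/(1 + A·e^(−rt)) = 332000/(1 + 33.118×e^(−0.58×6)).
e^(−3.48) = 0.030807; denominator = 1 + 33.118×0.030807 = 2.0203.
N = 332000/2.0203 = 164334.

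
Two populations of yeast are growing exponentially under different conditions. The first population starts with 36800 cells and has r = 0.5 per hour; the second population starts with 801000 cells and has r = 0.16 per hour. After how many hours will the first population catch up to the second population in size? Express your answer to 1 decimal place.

9.1 hours

Set 36800·e^(0.5t) = 801000·e^(0.16t).
e^((0.5 − 0.16)t) = 801000/36800 → e^(0.34·t) = 21.766.
0.34·t = ln(21.766) = 3.0804, so t = 3.0804/0.34 = 9.0599.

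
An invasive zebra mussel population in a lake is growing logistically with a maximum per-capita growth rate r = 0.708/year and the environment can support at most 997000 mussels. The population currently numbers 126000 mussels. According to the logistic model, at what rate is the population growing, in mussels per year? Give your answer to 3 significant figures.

77900 mussels per year

dN/dt = rN(1 − N/K) = 0.708 × 126000 × (1 − 126000/997000).
1 − 126000/997000 = 0.87362; dN/dt = 0.708 × 126000 × 0.87362 = 77934.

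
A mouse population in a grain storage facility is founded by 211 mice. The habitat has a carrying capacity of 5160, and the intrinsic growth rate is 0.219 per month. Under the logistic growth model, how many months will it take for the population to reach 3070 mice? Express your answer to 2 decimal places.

A = (K − N₀)/N₀ = (5160 − 211)/211 = 23.455.
Solve 5160/(1 + 23.455·e^(−0.219t)) = 3070: 1 + 23.455·e^(−0.219t) = 1.6808, so e^(−0.219t) = 0.029025.
−0.219·t = ln(0.029025) = -3.5396, so t = 3.5396/0.219 = 16.163.

16.16 months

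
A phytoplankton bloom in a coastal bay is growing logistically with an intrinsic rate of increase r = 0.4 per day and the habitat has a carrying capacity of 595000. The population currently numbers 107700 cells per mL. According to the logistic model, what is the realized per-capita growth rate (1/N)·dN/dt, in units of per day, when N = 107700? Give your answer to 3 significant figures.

0.328 per day

(1/N)·dN/dt = r(1 − N/K) = 0.4 × (1 − 107700/595000).
= 0.4 × 0.81899 = 0.3276.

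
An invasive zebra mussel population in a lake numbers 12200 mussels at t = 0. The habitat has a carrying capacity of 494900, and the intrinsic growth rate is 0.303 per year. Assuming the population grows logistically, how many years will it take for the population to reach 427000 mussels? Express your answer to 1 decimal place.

18.2 years

A = (K − N₀)/N₀ = (494900 − 12200)/12200 = 39.566.
Solve 494900/(1 + 39.566·e^(−0.303t)) = 427000: 1 + 39.566·e^(−0.303t) = 1.159, so e^(−0.303t) = 0.00401906.
−0.303·t = ln(0.00401906) = -5.5167, so t = 5.5167/0.303 = 18.207.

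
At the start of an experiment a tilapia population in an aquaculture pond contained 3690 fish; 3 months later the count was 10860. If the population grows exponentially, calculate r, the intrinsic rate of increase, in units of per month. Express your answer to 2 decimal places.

From N(t) = N₀·e^(rt): e^(r·3) = 10860/3690 = 2.9431.
r·3 = ln(2.9431) = 1.0795, so r = 1.0795/3 = 0.35982.

0.36 per month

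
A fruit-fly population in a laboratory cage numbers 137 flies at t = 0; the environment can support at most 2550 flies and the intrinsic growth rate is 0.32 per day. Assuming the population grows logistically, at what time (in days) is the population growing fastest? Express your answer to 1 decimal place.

9.0 days

Logistic growth is fastest at N = K/2 = 1275.
A = (K − N₀)/N₀ = 17.613. Set K/(1 + A·e^(−rt)) = K/2 → A·e^(−rt) = 1.
e^(−0.32t) = 1/17.613 = 0.0567758, so t = ln(17.613)/0.32 = 2.8686/0.32 = 8.9645.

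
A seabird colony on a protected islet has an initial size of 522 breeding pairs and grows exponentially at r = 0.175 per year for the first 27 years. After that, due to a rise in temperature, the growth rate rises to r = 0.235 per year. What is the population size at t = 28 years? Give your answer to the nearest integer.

74434 breeding pairs

Phase 1: N(27) = 522·e^(0.175×27) = 522·e^4.725 = 58845.3.
Phase 2 runs for 28 − 27 = 1 years at r = 0.235.
N(28) = 58845.3·e^(0.235×1) = 58845.3·e^0.235 = 74434.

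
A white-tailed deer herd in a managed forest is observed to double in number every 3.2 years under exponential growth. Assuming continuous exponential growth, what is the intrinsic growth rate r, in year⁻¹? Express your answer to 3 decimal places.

0.217 per year

r = ln(2)/t_d = 0.6931/3.2 = 0.21661.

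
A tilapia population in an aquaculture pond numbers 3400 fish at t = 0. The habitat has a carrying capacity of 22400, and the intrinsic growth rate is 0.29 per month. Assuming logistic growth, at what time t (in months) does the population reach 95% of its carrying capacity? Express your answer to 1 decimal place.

A = (K − N₀)/N₀ = (22400 − 3400)/3400 = 5.5882.
Solve 22400/(1 + 5.5882·e^(−0.29t)) = 21280: 1 + 5.5882·e^(−0.29t) = 1.0526, so e^(−0.29t) = 0.00941828.
−0.29·t = ln(0.00941828) = -4.6651, so t = 4.6651/0.29 = 16.087.

16.1 months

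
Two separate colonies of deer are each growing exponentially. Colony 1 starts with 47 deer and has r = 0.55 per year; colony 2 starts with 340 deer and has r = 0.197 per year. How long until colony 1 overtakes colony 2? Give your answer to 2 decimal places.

5.61 years

Set 47·e^(0.55t) = 340·e^(0.197t).
e^((0.55 − 0.197)t) = 340/47 → e^(0.353·t) = 7.234.
0.353·t = ln(7.234) = 1.9788, so t = 1.9788/0.353 = 5.6057.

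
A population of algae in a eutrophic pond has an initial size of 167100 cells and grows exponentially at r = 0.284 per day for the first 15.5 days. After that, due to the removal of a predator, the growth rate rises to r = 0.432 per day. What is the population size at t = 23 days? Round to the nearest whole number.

Phase 1: N(15.5) = 167100·e^(0.284×15.5) = 167100·e^4.402 = 1.363769×10^7.
Phase 2 runs for 23 − 15.5 = 7.5 days at r = 0.432.
N(23) = 1.363769×10^7·e^(0.432×7.5) = 1.363769×10^7·e^3.24 = 3.482209×10^8.

348220938 cells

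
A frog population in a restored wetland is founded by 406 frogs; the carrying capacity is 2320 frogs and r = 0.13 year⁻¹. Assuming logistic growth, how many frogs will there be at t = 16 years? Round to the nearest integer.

A = (K − N₀)/N₀ = (2320 − 406)/406 = 4.7143.
N(t) = K/(1 + A·e^(−rt)) = 2320/(1 + 4.7143×e^(−0.13×16)).
e^(−2.08) = 0.12493; denominator = 1 + 4.7143×0.12493 = 1.589.
N = 2320/1.589 = 1460.08.

1460 frogs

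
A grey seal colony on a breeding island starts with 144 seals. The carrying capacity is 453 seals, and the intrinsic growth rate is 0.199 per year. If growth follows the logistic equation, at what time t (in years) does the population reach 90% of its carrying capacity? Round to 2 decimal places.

A = (K − N₀)/N₀ = (453 − 144)/144 = 2.1458.
Solve 453/(1 + 2.1458·e^(−0.199t)) = 407.7: 1 + 2.1458·e^(−0.199t) = 1.1111, so e^(−0.199t) = 0.0517799.
−0.199·t = ln(0.0517799) = -2.9608, so t = 2.9608/0.199 = 14.878.

14.88 years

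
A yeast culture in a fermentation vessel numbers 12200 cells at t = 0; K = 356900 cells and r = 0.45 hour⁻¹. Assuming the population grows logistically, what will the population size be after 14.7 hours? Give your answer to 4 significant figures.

343900 cells

A = (K − N₀)/N₀ = (356900 − 12200)/12200 = 28.254.
N(t) = K/(1 + A·e^(−rt)) = 356900/(1 + 28.254×e^(−0.45×14.7)).
e^(−6.615) = 0.0013401; denominator = 1 + 28.254×0.0013401 = 1.0379.
N = 356900/1.0379 = 343879.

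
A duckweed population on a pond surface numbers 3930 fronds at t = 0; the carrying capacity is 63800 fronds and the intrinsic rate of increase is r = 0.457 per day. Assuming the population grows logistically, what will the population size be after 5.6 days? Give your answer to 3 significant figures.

A = (K − N₀)/N₀ = (63800 − 3930)/3930 = 15.234.
N(t) = K/(1 + A·e^(−rt)) = 63800/(1 + 15.234×e^(−0.457×5.6)).
e^(−2.559) = 0.077367; denominator = 1 + 15.234×0.077367 = 2.1786.
N = 63800/2.1786 = 29284.7.

29300 fronds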